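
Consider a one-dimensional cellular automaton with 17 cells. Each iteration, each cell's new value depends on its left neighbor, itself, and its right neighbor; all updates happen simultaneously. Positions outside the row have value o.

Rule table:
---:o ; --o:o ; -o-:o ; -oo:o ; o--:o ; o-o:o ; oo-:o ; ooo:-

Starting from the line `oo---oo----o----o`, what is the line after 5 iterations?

iteration 1: -oooooooooooooooo
iteration 2: oo---------------
iteration 3: -oooooooooooooooo  (repeats iteration 1; period 2)
iteration 5: -oooooooooooooooo

-oooooooooooooooo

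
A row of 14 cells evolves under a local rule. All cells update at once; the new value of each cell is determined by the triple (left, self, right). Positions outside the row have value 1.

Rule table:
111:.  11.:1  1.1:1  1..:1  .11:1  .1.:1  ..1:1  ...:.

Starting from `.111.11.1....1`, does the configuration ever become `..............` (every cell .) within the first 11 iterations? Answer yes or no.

11.1111111..11
.111.....1111.
11.11...11..11
.11111.111111.
11...111....11
.11.11.11..11.
11111111111111
..............
all cells are . at iteration 8

yes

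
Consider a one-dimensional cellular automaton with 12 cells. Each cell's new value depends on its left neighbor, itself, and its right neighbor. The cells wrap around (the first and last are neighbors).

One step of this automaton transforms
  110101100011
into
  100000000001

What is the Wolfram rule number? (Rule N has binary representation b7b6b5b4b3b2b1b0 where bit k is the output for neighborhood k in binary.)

128

position 0: 111 → 1  (bit 7 = 1)
position 1: 110 → 0  (bit 6 = 0)
position 2: 101 → 0  (bit 5 = 0)
position 7: 100 → 0  (bit 4 = 0)
position 5: 011 → 0  (bit 3 = 0)
position 3: 010 → 0  (bit 2 = 0)
position 9: 001 → 0  (bit 1 = 0)
position 8: 000 → 0  (bit 0 = 0)
bits b7..b0 = 10000000 = 128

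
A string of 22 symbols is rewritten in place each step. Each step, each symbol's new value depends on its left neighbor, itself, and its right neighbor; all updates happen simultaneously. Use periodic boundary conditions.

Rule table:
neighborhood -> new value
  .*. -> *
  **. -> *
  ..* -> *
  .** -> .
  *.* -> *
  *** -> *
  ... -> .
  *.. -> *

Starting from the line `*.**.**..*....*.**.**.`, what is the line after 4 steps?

.****.**.******.***.**

**.**.*****..***.**.**
***.**.******.***.**.*
****.**.******.***.**.
.****.**.******.***.**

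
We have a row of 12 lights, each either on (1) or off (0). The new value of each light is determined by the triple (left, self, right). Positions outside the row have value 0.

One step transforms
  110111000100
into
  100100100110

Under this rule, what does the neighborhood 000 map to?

0

At position 7 the neighborhood is 000; the next row has 0 there.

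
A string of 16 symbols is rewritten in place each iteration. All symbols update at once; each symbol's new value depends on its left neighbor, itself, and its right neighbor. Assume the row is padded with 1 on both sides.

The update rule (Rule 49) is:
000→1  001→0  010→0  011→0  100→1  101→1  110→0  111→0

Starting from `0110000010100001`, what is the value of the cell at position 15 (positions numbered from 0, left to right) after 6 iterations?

1001111001011100
0100000100100010
1011110010011001
0100001001000100
1011100100110010
0100010010001001
position 15 holds 1

1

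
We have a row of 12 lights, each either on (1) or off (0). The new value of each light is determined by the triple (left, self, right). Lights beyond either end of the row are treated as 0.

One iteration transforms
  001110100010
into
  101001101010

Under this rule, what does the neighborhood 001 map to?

0

At position 1 the neighborhood is 001; the next row has 0 there.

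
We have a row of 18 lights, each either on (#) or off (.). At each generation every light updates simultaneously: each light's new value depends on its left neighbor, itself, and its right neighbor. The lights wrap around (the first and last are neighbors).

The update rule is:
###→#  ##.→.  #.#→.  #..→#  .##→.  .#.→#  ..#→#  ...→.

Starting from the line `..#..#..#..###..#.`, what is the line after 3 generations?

.#.######.#####..#

.##########.#.####
..########..#..##.
.#.######.#####..#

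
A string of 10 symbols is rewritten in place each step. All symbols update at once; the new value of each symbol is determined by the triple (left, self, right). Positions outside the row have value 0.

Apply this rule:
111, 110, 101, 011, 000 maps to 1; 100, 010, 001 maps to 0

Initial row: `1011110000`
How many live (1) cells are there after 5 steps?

0111110111
0111111111
0111111111  (fixed point — unchanged through step 5)
count of 1: 9

9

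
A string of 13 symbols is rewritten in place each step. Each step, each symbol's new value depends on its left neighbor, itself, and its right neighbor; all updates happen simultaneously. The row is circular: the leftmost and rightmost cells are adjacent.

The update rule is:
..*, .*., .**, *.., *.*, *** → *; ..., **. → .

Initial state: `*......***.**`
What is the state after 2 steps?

.*....***.***
***..***.***.

***..***.***.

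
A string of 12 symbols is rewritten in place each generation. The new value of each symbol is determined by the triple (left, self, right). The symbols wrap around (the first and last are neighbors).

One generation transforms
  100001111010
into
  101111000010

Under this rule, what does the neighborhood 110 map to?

At position 8 the neighborhood is 110; the next row has 0 there.

0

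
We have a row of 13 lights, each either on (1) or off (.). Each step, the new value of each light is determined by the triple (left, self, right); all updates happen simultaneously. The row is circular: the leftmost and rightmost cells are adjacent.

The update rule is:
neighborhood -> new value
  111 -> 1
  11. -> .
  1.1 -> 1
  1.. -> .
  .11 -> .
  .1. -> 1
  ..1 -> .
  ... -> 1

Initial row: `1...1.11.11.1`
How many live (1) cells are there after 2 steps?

..1.11..1..1.
1.11....1..1.
count of 1: 5

5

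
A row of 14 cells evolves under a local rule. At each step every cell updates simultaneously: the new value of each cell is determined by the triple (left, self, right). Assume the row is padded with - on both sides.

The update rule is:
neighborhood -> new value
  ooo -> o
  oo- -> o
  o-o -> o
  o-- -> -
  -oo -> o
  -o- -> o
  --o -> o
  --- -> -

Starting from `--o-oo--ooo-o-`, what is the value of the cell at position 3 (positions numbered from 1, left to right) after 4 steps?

-ooooo-oooooo-
ooooooooooooo-
ooooooooooooo-  (fixed point — unchanged through step 4)
position 3 holds o

o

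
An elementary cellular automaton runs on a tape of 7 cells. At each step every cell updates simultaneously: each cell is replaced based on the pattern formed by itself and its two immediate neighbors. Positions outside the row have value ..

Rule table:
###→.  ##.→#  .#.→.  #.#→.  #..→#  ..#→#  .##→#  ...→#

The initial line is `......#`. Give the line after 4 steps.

######.
#....##
.######
##....#

##....#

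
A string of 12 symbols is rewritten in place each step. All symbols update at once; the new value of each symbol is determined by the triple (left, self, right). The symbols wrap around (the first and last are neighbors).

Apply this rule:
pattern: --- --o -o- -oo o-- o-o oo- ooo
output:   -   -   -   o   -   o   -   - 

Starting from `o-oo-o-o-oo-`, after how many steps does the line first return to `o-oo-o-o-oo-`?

12

-oo-o-o-oo-o
oo-o-o-oo-o-
o-o-o-oo-o-o
-o-o-oo-o-oo
o-o-oo-o-oo-
-o-oo-o-oo-o
o-oo-o-oo-o-
-oo-o-oo-o-o
oo-o-oo-o-o-
o-o-oo-o-o-o
-o-oo-o-o-oo
o-oo-o-o-oo-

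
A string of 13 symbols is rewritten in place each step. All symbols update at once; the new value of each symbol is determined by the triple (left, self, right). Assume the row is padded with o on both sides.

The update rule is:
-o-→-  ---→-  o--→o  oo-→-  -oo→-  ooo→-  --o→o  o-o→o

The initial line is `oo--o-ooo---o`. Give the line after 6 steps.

oo--o-o-o-o-o

--oo-o---o-o-
oo--o-o-o-o-o
--oo-o-o-o-o-
oo--o-o-o-o-o  (repeats step 2; period 2)
step 6: oo--o-o-o-o-o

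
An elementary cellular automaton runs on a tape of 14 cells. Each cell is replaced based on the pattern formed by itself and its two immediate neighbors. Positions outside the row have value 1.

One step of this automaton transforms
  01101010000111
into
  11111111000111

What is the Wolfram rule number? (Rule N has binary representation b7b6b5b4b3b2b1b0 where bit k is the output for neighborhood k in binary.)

252

position 12: 111 → 1  (bit 7 = 1)
position 2: 110 → 1  (bit 6 = 1)
position 0: 101 → 1  (bit 5 = 1)
position 7: 100 → 1  (bit 4 = 1)
position 1: 011 → 1  (bit 3 = 1)
position 4: 010 → 1  (bit 2 = 1)
position 10: 001 → 0  (bit 1 = 0)
position 8: 000 → 0  (bit 0 = 0)
bits b7..b0 = 11111100 = 252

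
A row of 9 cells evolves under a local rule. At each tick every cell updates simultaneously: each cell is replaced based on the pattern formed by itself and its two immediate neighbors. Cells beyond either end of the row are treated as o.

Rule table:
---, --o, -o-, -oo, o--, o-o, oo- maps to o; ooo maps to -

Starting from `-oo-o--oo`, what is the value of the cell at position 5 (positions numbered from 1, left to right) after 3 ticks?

o

oooooooo-
-------oo
oooooooo-
position 5 holds o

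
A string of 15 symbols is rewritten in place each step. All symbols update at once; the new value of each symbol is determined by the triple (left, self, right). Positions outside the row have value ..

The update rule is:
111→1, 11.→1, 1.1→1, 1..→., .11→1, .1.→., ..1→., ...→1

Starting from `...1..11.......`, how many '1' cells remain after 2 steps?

13

11....11.111111
11.11.111111111
count of 1: 13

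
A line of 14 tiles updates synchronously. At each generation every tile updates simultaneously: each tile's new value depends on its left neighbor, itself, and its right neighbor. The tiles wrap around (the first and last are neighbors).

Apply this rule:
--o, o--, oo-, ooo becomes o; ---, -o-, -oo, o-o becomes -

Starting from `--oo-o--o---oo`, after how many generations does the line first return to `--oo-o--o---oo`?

oo-o--oo-o-o-o
oo--oo-o------
-ooo-o--o----o
--oo--oo-o--o-
-o-ooo-o--oo-o
----oo--oo-o--
---o-ooo-o--o-
--o---oo--oo-o
oo-o-o-ooo-o--
-o------oo--oo
--o----o-ooo-o
oo-o--o---oo--
-o--oo-o-o-ooo
--oo-o------oo
oo-o--o----o-o
oo--oo-o--o---
-ooo-o--oo-o-o
--oo--oo-o----
-o-ooo-o--o---
o---oo--oo-o--
-o-o-ooo-o--oo
------oo--oo-o
o----o-ooo-o--
-o--o---oo--oo
--oo-o-o-ooo-o
oo-o------oo--
-o--o----o-ooo
--oo-o--o---oo

28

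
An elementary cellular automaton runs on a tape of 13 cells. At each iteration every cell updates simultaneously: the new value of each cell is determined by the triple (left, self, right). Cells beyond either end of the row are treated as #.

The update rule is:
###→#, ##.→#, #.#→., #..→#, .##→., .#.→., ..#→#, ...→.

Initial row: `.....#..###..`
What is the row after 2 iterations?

iteration 1: #...#.##.####
iteration 2: ##.#...#..###

##.#...#..###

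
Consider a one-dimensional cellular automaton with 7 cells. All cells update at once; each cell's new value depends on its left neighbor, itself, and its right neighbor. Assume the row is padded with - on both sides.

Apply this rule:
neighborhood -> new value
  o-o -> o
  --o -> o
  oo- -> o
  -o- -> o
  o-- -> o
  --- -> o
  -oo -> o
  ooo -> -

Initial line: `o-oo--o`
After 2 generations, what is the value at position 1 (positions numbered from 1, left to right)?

o

ooooooo
o-----o
position 1 holds o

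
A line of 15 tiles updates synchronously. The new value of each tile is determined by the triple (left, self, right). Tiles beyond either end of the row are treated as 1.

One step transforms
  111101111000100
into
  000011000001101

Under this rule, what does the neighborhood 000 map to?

0

At position 10 the neighborhood is 000; the next row has 0 there.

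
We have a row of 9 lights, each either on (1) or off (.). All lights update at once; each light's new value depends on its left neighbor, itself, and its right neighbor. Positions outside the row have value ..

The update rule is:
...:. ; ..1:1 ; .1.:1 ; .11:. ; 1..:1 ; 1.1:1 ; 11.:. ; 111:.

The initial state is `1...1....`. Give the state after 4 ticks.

11.111...
..1...1..
.111.111.
1...1...1

1...1...1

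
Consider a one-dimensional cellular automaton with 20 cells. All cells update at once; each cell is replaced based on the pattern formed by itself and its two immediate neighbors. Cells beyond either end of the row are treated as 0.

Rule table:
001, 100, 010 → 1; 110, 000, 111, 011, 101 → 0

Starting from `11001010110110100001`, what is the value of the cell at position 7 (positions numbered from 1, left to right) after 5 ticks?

00111010000000110011
01000011000001001100
11100100100011110010
00011111110100001111
00100000000110010000
position 7 holds 0

0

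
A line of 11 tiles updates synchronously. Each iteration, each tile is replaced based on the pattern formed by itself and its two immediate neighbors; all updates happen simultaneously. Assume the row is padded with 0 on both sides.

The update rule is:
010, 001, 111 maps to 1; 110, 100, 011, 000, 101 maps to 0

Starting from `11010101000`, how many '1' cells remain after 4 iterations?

5

00010101000
00110101000
01000101000
11001101000
count of 1: 5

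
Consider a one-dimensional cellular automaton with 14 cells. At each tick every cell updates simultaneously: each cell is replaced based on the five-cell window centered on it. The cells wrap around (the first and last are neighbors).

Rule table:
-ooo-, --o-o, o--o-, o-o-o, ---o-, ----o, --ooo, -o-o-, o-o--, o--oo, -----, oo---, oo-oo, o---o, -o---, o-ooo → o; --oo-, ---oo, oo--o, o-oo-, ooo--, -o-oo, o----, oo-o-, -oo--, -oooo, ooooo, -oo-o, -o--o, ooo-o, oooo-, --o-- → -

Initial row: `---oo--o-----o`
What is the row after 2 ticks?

--o-ooooo-oo-o

tick 1: oo----o-o-ooo-
tick 2: --o-ooooo-oo-o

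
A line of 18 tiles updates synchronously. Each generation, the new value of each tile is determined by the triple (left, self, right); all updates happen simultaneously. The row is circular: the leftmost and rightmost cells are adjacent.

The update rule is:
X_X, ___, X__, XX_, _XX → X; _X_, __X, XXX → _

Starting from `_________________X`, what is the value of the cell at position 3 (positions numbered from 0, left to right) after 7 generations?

X

XXXXXXXXXXXXXXXX__
X______________XX_
_XXXXXXXXXXXXX_XXX
XX___________XXX_X
_XXXXXXXXXXX_X_XXX
XX_________XX_XX_X
_XXXXXXXXX_XXXXXXX
position 3 holds X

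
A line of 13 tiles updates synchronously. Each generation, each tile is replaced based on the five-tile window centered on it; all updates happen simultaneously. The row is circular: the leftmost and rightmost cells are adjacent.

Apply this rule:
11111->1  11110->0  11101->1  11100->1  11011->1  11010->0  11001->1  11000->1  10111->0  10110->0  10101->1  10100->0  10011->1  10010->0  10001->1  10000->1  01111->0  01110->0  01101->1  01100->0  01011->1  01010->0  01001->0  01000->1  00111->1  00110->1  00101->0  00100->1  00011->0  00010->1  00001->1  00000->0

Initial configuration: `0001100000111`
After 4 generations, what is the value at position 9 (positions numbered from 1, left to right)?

0

1101011010101
0101101010110
0010101011001
0000101100101
position 9 holds 0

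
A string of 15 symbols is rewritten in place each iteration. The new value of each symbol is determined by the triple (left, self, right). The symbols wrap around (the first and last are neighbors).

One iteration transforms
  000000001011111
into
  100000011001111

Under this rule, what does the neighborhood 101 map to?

0

At position 9 the neighborhood is 101; the next row has 0 there.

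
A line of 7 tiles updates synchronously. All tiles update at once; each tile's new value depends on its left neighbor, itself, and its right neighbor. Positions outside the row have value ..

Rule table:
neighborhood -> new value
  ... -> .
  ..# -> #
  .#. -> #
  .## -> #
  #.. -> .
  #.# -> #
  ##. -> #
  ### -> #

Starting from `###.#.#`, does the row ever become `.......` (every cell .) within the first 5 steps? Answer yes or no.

no

step 1: #######
step 2: #######  (fixed point — unchanged through step 5)
step 5 is #######, still not uniform .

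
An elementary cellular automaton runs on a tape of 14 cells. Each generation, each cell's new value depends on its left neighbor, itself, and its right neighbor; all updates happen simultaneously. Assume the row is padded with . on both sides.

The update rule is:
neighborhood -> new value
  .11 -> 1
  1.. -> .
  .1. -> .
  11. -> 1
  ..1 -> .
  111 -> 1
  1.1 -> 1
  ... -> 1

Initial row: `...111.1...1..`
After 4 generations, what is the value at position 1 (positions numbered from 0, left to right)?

11.1111..1...1
1111111....1..
1111111.11...1
1111111111.1..
position 1 holds 1

1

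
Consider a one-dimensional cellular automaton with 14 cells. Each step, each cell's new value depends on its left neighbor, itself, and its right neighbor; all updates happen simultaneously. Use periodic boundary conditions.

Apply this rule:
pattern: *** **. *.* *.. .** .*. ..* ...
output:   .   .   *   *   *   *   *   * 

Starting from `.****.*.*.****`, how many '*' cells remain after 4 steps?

8

**...******...
*.****.....***
.**...******..
**.****.....**
count of *: 8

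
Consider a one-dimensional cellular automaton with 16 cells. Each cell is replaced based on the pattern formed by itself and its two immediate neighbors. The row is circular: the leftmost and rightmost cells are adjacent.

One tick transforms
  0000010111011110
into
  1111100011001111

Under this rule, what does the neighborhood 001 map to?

At position 4 the neighborhood is 001; the next row has 1 there.

1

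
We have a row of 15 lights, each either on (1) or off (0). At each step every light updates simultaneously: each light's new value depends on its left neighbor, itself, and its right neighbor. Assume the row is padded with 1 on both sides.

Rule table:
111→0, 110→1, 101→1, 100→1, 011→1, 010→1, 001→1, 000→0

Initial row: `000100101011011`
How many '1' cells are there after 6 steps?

10

101111111111110
111000000000011
001100000000110
111110000001111
000011000011000
100111100111101
count of 1: 10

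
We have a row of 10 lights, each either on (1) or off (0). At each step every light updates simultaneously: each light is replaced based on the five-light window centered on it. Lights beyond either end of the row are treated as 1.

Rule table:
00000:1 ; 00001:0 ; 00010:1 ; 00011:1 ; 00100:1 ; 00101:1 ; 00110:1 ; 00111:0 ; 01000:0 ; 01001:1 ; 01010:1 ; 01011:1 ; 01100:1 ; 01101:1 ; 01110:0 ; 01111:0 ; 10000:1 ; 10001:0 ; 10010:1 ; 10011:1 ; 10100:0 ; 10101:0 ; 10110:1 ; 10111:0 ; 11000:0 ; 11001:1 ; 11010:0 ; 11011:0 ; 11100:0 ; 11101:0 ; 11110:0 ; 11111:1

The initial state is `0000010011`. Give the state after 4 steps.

0110110011

0110111100
0110000011
0110110100
0110110011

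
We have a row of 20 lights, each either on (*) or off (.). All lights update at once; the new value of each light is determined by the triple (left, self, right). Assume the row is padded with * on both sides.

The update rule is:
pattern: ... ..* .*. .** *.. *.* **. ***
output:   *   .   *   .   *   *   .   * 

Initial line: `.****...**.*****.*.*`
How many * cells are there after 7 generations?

12

*.**.**...*.***.***.
.*..*..**.**.*.*.*.*
***.**...*..*******.
**.*..**.**..*****.*
*.***...*..*..***.*.
.*.*.**.**.**..*.***
*****..*..*..*.**.**
count of *: 12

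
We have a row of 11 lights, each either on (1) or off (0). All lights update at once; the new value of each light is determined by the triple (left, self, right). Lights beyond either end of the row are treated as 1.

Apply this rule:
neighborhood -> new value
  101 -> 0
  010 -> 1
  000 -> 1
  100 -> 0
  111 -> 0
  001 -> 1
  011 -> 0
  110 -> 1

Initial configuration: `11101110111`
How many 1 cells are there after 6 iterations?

8

00100010000
01101110111
00100010000  (repeats iteration 1; period 2)
iteration 6: 01101110111
count of 1: 8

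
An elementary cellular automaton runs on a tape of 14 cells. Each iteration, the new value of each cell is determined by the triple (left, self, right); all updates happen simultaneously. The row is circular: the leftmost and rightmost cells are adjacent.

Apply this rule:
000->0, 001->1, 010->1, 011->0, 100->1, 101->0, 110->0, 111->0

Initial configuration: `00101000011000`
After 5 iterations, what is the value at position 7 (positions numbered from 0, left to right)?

01101100100100
10000011111110
11000100000000
00101110000001
11100001000011
position 7 holds 1

1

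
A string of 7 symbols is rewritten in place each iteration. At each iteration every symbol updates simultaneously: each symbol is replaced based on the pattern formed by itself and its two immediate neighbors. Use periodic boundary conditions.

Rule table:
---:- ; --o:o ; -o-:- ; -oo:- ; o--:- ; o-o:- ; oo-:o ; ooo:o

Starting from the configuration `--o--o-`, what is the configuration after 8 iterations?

-o--o--
o--o---
--o---o
-o---o-
o---o--
---o--o
--o--o-  (repeats iteration 0; period 7)
iteration 8: -o--o--

-o--o--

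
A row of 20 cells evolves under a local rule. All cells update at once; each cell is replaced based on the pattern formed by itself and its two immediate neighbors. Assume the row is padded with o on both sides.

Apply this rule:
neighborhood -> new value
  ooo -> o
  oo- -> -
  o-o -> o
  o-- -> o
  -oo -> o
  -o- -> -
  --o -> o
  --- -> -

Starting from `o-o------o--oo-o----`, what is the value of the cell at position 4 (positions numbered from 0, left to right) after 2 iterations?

iteration 1: -o-o----o-ooo-o-o--o
iteration 2: o-o-o--o-ooo-o-o-ooo
position 4 holds o

o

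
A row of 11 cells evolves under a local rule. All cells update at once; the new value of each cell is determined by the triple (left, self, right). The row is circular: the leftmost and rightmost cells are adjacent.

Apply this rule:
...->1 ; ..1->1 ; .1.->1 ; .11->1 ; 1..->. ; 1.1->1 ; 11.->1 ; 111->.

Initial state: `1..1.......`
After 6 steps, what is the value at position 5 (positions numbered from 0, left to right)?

1

1.11.111111
111111.....
1....1.1111
1.111111...
111....1.11
..1.111111.
position 5 holds 1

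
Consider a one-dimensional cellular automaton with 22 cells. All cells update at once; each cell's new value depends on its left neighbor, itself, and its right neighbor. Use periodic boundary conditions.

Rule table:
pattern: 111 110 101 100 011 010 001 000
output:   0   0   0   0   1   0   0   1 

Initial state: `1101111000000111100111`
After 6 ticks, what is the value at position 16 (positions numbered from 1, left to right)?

0

0001000011110100000100
1100011010000001110001
0001010000111101000101
0100000110100000010000
0001110100001111000111
0101000001101000010100
position 16 holds 0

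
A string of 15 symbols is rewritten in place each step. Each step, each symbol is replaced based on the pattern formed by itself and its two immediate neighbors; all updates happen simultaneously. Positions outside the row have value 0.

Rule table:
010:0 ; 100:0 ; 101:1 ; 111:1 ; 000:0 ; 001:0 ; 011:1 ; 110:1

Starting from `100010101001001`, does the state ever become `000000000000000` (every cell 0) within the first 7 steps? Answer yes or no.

000001010000000
000000100000000
000000000000000
all cells are 0 at step 3

yes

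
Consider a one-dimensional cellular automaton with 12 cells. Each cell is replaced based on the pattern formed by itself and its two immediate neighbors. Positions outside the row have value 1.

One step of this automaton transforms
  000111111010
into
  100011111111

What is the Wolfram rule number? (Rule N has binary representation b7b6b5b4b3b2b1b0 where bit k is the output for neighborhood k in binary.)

position 4: 111 → 1  (bit 7 = 1)
position 8: 110 → 1  (bit 6 = 1)
position 9: 101 → 1  (bit 5 = 1)
position 0: 100 → 1  (bit 4 = 1)
position 3: 011 → 0  (bit 3 = 0)
position 10: 010 → 1  (bit 2 = 1)
position 2: 001 → 0  (bit 1 = 0)
position 1: 000 → 0  (bit 0 = 0)
bits b7..b0 = 11110100 = 244

244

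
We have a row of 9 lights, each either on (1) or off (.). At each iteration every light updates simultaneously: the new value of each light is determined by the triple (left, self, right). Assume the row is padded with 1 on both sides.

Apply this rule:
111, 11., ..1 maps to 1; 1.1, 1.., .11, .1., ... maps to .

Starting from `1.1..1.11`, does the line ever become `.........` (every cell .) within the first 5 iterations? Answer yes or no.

no

iteration 1: 1...1...1
iteration 2: 1..1...1.
iteration 3: 1.1...1..
iteration 4: 1....1..1
iteration 5: 1...1..1.
iteration 5 is 1...1..1., still not uniform .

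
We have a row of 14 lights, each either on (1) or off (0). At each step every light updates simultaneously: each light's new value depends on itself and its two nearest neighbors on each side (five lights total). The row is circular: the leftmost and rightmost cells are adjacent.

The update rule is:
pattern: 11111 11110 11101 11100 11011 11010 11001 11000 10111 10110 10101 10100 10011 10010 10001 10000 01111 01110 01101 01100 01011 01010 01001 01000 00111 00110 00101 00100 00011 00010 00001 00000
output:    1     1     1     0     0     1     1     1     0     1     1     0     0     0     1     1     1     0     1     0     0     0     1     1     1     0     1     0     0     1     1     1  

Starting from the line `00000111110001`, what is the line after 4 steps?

00101001010111

step 1: 11110111101110
step 2: 01110011100010
step 3: 01001010011101
step 4: 00101001010111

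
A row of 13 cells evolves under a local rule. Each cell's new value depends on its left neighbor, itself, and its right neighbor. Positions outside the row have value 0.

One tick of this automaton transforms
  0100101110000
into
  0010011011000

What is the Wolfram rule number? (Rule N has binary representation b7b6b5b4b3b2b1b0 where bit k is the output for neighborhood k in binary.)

position 7: 111 → 0  (bit 7 = 0)
position 8: 110 → 1  (bit 6 = 1)
position 5: 101 → 1  (bit 5 = 1)
position 2: 100 → 1  (bit 4 = 1)
position 6: 011 → 1  (bit 3 = 1)
position 1: 010 → 0  (bit 2 = 0)
position 0: 001 → 0  (bit 1 = 0)
position 10: 000 → 0  (bit 0 = 0)
bits b7..b0 = 01111000 = 120

120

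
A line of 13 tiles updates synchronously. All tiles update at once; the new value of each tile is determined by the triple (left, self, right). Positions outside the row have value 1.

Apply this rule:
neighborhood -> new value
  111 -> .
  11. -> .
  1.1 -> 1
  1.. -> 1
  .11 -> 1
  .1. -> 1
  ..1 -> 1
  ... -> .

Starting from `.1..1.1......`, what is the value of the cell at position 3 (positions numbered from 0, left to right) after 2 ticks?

.

tick 1: 11111111....1
tick 2: ........1..11
position 3 holds .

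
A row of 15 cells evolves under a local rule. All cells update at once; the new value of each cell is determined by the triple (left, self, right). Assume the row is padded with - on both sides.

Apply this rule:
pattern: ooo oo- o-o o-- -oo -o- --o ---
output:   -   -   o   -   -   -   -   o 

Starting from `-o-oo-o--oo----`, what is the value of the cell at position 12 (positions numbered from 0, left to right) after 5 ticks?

--o--o------ooo
o------oooo----
--oooo------ooo
o------oooo----  (repeats tick 2; period 2)
tick 5: --oooo------ooo
position 12 holds o

o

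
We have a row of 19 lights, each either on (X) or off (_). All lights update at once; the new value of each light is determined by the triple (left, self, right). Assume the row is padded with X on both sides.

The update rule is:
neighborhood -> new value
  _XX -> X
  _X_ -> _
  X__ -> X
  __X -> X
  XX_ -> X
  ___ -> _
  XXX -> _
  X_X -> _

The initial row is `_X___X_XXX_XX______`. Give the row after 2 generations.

XX___XX____X_XX__XX

__X_X__X_X_XXX____X
XX___XX____X_XX__XX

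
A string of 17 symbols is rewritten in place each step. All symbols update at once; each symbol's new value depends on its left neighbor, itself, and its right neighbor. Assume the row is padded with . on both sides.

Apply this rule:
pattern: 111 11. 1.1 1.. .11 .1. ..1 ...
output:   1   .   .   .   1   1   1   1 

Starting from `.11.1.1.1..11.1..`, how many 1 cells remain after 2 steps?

11..1.1.1.11..1.1
1..11.1.1.1..11.1
count of 1: 9

9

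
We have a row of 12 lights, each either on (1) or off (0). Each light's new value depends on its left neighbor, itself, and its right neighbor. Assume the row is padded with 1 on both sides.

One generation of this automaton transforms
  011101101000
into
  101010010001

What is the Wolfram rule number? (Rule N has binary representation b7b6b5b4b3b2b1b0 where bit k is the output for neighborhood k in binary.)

position 2: 111 → 1  (bit 7 = 1)
position 3: 110 → 0  (bit 6 = 0)
position 0: 101 → 1  (bit 5 = 1)
position 9: 100 → 0  (bit 4 = 0)
position 1: 011 → 0  (bit 3 = 0)
position 8: 010 → 0  (bit 2 = 0)
position 11: 001 → 1  (bit 1 = 1)
position 10: 000 → 0  (bit 0 = 0)
bits b7..b0 = 10100010 = 162

162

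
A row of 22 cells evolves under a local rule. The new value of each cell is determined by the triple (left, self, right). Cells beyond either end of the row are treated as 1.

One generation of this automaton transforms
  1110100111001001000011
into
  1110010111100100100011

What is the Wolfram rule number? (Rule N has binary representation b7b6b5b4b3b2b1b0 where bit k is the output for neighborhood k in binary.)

position 0: 111 → 1  (bit 7 = 1)
position 2: 110 → 1  (bit 6 = 1)
position 3: 101 → 0  (bit 5 = 0)
position 5: 100 → 1  (bit 4 = 1)
position 7: 011 → 1  (bit 3 = 1)
position 4: 010 → 0  (bit 2 = 0)
position 6: 001 → 0  (bit 1 = 0)
position 17: 000 → 0  (bit 0 = 0)
bits b7..b0 = 11011000 = 216

216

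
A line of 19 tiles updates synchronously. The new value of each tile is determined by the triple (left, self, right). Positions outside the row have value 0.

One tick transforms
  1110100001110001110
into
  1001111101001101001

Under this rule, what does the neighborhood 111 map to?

0

At position 1 the neighborhood is 111; the next row has 0 there.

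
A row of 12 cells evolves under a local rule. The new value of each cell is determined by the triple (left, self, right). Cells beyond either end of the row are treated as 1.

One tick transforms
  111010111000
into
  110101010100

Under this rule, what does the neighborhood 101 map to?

At position 3 the neighborhood is 101; the next row has 1 there.

1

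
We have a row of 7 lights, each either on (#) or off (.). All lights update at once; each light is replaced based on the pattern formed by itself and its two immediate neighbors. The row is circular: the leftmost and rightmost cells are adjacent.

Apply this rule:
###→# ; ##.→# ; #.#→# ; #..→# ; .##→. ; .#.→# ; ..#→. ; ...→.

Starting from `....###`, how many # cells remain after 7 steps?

#....##
##....#
###....
.###...
..###..
...###.
....###
count of #: 3

3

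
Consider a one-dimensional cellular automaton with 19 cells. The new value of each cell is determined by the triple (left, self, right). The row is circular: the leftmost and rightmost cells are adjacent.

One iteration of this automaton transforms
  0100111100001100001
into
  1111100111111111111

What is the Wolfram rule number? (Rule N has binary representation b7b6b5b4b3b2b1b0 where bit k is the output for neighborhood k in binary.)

position 5: 111 → 0  (bit 7 = 0)
position 7: 110 → 1  (bit 6 = 1)
position 0: 101 → 1  (bit 5 = 1)
position 2: 100 → 1  (bit 4 = 1)
position 4: 011 → 1  (bit 3 = 1)
position 1: 010 → 1  (bit 2 = 1)
position 3: 001 → 1  (bit 1 = 1)
position 9: 000 → 1  (bit 0 = 1)
bits b7..b0 = 01111111 = 127

127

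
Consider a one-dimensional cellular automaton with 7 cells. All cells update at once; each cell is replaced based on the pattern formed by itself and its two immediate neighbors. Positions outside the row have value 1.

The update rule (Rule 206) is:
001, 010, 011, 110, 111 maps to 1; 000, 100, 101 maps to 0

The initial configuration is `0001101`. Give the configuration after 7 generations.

0011101
0111101
0111101  (fixed point — unchanged through generation 7)

0111101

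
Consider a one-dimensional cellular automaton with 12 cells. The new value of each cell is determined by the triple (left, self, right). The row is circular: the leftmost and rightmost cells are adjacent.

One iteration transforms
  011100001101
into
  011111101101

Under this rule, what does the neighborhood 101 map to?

At position 0 the neighborhood is 101; the next row has 0 there.

0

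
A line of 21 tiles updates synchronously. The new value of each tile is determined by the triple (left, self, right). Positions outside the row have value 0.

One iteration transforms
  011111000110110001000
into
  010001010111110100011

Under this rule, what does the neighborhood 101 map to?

1

At position 11 the neighborhood is 101; the next row has 1 there.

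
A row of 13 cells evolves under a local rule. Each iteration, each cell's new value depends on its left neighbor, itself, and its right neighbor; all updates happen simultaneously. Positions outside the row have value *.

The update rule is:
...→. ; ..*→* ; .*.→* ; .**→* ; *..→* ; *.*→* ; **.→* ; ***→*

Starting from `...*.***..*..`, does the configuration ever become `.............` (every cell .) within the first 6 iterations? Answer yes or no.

iteration 1: *.***********
iteration 2: *************
iteration 3: *************  (fixed point — unchanged through iteration 6)
iteration 6 is *************, still not uniform .

no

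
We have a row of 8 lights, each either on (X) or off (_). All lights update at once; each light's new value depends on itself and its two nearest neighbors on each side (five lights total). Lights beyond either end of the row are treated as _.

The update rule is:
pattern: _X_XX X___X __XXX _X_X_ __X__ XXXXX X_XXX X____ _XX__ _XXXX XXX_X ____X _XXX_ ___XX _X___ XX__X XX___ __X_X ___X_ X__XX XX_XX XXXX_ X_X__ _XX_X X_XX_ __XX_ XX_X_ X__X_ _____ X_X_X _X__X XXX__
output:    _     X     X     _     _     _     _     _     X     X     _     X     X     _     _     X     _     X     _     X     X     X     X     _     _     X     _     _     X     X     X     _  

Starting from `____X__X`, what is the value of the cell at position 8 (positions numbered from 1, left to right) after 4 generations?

XXX__X__
XX_X____
X__X__XX
_X__XXXX
position 8 holds X

X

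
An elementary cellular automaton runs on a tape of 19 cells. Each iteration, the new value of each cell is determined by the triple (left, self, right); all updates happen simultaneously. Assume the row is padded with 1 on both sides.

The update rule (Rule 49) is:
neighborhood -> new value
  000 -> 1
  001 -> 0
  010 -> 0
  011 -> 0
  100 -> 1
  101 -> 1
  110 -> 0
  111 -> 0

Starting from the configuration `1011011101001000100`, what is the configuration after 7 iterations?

0100100010100110010
1010011001010001001
0101000100101100100
1010110010010010010
0101001001001001001
1010100100100100100
0101010010010010010

0101010010010010010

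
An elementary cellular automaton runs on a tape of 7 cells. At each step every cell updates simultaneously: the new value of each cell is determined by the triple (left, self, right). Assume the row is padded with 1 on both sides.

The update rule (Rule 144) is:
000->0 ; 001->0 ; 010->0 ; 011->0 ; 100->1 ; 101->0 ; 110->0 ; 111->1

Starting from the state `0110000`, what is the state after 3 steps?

0001000
1000100
0100010

0100010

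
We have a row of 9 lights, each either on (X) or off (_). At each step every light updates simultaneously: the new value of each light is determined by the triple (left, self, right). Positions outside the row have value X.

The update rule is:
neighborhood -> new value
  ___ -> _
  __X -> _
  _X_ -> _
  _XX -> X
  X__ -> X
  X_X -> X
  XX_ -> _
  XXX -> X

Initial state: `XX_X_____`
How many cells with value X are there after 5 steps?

X_X_X____
_X_X_X___
X_X_X_X__
_X_X_X_X_
X_X_X_X_X
count of X: 5

5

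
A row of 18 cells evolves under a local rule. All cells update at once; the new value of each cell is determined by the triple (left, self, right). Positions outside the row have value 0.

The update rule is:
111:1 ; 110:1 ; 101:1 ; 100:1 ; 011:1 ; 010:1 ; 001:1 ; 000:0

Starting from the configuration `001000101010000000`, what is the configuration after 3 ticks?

tick 1: 011101111111000000
tick 2: 111111111111100000
tick 3: 111111111111110000

111111111111110000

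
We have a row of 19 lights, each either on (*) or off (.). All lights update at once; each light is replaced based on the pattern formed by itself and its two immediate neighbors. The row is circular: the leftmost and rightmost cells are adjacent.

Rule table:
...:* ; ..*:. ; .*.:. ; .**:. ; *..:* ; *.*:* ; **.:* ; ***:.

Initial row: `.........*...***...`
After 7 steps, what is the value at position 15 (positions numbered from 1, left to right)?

*

step 1: ********..**...****
step 2: .......**..***.....
step 3: ******..**...******
step 4: .....**..***.......
step 5: ****..**...********
step 6: ...**..***.........
step 7: **..**...**********
position 15 holds *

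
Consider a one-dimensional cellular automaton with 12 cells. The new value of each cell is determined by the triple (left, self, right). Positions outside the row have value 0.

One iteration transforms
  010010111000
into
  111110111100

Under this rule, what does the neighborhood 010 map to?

At position 1 the neighborhood is 010; the next row has 1 there.

1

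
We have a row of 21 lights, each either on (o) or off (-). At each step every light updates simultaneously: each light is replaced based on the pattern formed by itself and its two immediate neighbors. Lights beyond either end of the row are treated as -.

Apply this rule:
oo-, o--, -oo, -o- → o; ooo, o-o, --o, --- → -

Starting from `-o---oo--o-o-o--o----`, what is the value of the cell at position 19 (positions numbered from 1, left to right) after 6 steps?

step 1: -oo--ooo-o-o-oo-oo---
step 2: -ooo-o-o-o-o-oo-ooo--
step 3: -o-o-o-o-o-o-oo-o-oo-
step 4: -o-o-o-o-o-o-oo-o-ooo
step 5: -o-o-o-o-o-o-oo-o-o-o
step 6: -o-o-o-o-o-o-oo-o-o-o
position 19 holds o

o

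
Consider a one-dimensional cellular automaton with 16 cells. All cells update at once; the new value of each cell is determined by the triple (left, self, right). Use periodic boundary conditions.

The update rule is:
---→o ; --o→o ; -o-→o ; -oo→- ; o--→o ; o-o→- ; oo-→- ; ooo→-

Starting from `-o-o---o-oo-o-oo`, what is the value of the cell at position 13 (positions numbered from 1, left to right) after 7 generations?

-o-ooooo----o---
oo------oooooooo
--oooooo--------
oo------oooooooo  (repeats generation 2; period 2)
generation 7: --oooooo--------
position 13 holds -

-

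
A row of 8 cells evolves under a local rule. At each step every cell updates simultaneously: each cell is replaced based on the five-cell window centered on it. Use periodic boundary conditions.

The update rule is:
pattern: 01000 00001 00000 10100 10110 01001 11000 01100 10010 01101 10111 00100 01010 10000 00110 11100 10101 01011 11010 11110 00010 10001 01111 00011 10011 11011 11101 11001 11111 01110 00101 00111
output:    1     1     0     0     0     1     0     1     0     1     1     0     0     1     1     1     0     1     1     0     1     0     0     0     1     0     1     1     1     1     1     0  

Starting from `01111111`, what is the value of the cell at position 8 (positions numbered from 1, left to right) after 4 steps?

01011101
00111110
00001010
10111001
position 8 holds 1

1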